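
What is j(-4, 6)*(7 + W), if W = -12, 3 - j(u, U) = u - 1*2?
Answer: -45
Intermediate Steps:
j(u, U) = 5 - u (j(u, U) = 3 - (u - 1*2) = 3 - (u - 2) = 3 - (-2 + u) = 3 + (2 - u) = 5 - u)
j(-4, 6)*(7 + W) = (5 - 1*(-4))*(7 - 12) = (5 + 4)*(-5) = 9*(-5) = -45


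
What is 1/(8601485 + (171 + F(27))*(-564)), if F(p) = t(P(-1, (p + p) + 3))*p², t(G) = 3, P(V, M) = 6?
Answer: 1/7271573 ≈ 1.3752e-7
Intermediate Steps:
F(p) = 3*p²
1/(8601485 + (171 + F(27))*(-564)) = 1/(8601485 + (171 + 3*27²)*(-564)) = 1/(8601485 + (171 + 3*729)*(-564)) = 1/(8601485 + (171 + 2187)*(-564)) = 1/(8601485 + 2358*(-564)) = 1/(8601485 - 1329912) = 1/7271573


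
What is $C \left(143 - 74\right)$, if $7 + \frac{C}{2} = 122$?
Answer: $15870$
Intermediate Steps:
$C = 230$ ($C = -14 + 2 \cdot 122 = -14 + 244 = 230$)
$C \left(143 - 74\right) = 230 \left(143 - 74\right) = 230 \cdot 69 = 15870$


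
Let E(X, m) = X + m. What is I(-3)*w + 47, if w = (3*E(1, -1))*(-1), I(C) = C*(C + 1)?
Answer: 47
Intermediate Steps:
I(C) = C*(1 + C)
w = 0 (w = (3*(1 - 1))*(-1) = (3*0)*(-1) = 0*(-1) = 0)
I(-3)*w + 47 = -3*(1 - 3)*0 + 47 = -3*(-2)*0 + 47 = 6*0 + 47 = 0 + 47 = 47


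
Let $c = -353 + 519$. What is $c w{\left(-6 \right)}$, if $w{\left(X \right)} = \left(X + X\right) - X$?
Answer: $-996$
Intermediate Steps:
$w{\left(X \right)} = X$ ($w{\left(X \right)} = 2 X - X = X$)
$c = 166$
$c w{\left(-6 \right)} = 166 \left(-6\right) = -996$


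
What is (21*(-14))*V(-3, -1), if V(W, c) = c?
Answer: 294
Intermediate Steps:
(21*(-14))*V(-3, -1) = (21*(-14))*(-1) = -294*(-1) = 294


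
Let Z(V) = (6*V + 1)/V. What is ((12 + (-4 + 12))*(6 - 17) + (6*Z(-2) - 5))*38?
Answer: -7296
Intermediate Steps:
Z(V) = (1 + 6*V)/V
((12 + (-4 + 12))*(6 - 17) + (6*Z(-2) - 5))*38 = ((12 + (-4 + 12))*(6 - 17) + (6*(6 + 1/(-2)) - 5))*38 = ((12 + 8)*(-11) + (6*(6 - ½) - 5))*38 = (20*(-11) + (6*(11/2) - 5))*38 = (-220 + (33 - 5))*38 = (-220 + 28)*38 = -192*38 = -7296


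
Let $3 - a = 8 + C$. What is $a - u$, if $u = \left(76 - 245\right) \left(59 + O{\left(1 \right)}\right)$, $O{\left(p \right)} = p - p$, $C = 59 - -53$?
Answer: $9854$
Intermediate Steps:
$C = 112$ ($C = 59 + 53 = 112$)
$O{\left(p \right)} = 0$
$u = -9971$ ($u = \left(76 - 245\right) \left(59 + 0\right) = \left(-169\right) 59 = -9971$)
$a = -117$ ($a = 3 - \left(8 + 112\right) = 3 - 120 = -117$)
$a - u = -117 - -9971 = -117 + 9971 = 9854$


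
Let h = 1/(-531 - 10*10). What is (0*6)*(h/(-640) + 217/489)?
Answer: 0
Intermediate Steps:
h = -1/631 (h = 1/(-531 - 100) = 1/(-631) = -1/631 ≈ -0.0015848)
(0*6)*(h/(-640) + 217/489) = (0*6)*(-1/631/(-640) + 217/489) = 0*(-1/631*(-1/640) + 217*(1/489)) = 0*(1/403840 + 217/489) = 0*(87633769/197477760) = 0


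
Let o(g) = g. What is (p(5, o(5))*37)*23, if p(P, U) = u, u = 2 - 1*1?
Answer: 851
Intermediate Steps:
u = 1 (u = 2 - 1 = 1)
p(P, U) = 1
(p(5, o(5))*37)*23 = (1*37)*23 = 37*23 = 851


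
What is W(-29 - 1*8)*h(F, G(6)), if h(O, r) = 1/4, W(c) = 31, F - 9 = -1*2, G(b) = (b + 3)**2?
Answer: 31/4 ≈ 7.7500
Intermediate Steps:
G(b) = (3 + b)**2
F = 7 (F = 9 - 1*2 = 9 - 2 = 7)
h(O, r) = 1/4 (h(O, r) = 1*(1/4) = 1/4)
W(-29 - 1*8)*h(F, G(6)) = 31*(1/4) = 31/4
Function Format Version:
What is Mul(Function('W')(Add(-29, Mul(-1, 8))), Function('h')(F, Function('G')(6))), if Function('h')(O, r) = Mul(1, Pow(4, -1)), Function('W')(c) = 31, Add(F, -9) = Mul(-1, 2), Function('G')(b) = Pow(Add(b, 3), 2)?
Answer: Rational(31, 4) ≈ 7.7500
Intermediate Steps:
Function('G')(b) = Pow(Add(3, b), 2)
F = 7 (F = Add(9, Mul(-1, 2)) = Add(9, -2) = 7)
Function('h')(O, r) = Rational(1, 4) (Function('h')(O, r) = Mul(1, Rational(1, 4)) = Rational(1, 4))
Mul(Function('W')(Add(-29, Mul(-1, 8))), Function('h')(F, Function('G')(6))) = Mul(31, Rational(1, 4)) = Rational(31, 4)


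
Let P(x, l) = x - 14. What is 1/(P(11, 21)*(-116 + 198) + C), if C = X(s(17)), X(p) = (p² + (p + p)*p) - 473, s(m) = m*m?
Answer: 1/249844 ≈ 4.0025e-6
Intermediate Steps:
P(x, l) = -14 + x
s(m) = m²
X(p) = -473 + 3*p² (X(p) = (p² + (2*p)*p) - 473 = (p² + 2*p²) - 473 = 3*p² - 473 = -473 + 3*p²)
C = 250090 (C = -473 + 3*(17²)² = -473 + 3*289² = -473 + 3*83521 = -473 + 250563 = 250090)
1/(P(11, 21)*(-116 + 198) + C) = 1/((-14 + 11)*(-116 + 198) + 250090) = 1/(-3*82 + 250090) = 1/(-246 + 250090) = 1/249844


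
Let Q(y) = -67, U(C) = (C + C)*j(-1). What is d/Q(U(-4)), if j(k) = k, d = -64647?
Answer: 64647/67 ≈ 964.88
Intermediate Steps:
U(C) = -2*C (U(C) = (C + C)*(-1) = (2*C)*(-1) = -2*C)
d/Q(U(-4)) = -64647/(-67) = -64647*(-1/67) = 64647/67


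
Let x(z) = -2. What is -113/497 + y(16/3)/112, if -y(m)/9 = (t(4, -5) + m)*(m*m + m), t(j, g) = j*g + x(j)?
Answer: 67111/1491 ≈ 45.011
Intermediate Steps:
t(j, g) = -2 + g*j (t(j, g) = j*g - 2 = g*j - 2 = -2 + g*j)
y(m) = -9*(-22 + m)*(m + m²) (y(m) = -9*((-2 - 5*4) + m)*(m*m + m) = -9*((-2 - 20) + m)*(m² + m) = -9*(-22 + m)*(m + m²))
-113/497 + y(16/3)/112 = -113/497 + (9*(16/3)*(22 - (16/3)² + 21*(16/3)))/112 = -113*1/497 + (9*(16*(⅓))*(22 - (16*(⅓))² + 21*(16*(⅓))))*(1/112) = -113/497 + (9*(16/3)*(22 - (16/3)² + 21*(16/3)))*(1/112) = -113/497 + (9*(16/3)*(22 - 1*256/9 + 112))*(1/112) = -113/497 + (9*(16/3)*(22 - 256/9 + 112))*(1/112) = -113/497 + (9*(16/3)*(950/9))*(1/112) = -113/497 + (15200/3)*(1/112) = -113/497 + 950/21 = 67111/1491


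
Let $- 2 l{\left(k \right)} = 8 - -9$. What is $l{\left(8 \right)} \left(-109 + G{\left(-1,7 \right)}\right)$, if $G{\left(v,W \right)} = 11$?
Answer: $833$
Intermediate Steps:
$l{\left(k \right)} = - \frac{17}{2}$ ($l{\left(k \right)} = - \frac{8 - -9}{2} = - \frac{8 + 9}{2} = \left(- \frac{1}{2}\right) 17 = - \frac{17}{2}$)
$l{\left(8 \right)} \left(-109 + G{\left(-1,7 \right)}\right) = - \frac{17 \left(-109 + 11\right)}{2} = \left(- \frac{17}{2}\right) \left(-98\right) = 833$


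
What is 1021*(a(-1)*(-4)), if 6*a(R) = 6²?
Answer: -24504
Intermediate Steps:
a(R) = 6 (a(R) = (⅙)*6² = (⅙)*36 = 6)
1021*(a(-1)*(-4)) = 1021*(6*(-4)) = 1021*(-24) = -24504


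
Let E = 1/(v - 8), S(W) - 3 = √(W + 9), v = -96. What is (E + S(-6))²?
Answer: 129169/10816 + 311*√3/52 ≈ 22.301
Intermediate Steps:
S(W) = 3 + √(9 + W) (S(W) = 3 + √(W + 9) = 3 + √(9 + W))
E = -1/104 (E = 1/(-96 - 8) = 1/(-104) = -1/104 ≈ -0.0096154)
(E + S(-6))² = (-1/104 + (3 + √(9 - 6)))² = (-1/104 + (3 + √3))² = (311/104 + √3)²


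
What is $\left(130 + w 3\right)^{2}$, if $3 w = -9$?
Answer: $14641$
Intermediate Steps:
$w = -3$ ($w = \frac{1}{3} \left(-9\right) = -3$)
$\left(130 + w 3\right)^{2} = \left(130 - 9\right)^{2} = 121^{2} = 14641$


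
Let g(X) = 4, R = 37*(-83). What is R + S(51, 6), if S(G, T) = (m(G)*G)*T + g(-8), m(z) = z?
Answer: 12539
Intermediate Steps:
R = -3071
S(G, T) = 4 + T*G**2 (S(G, T) = (G*G)*T + 4 = G**2*T + 4 = T*G**2 + 4 = 4 + T*G**2)
R + S(51, 6) = -3071 + (4 + 6*51**2) = -3071 + (4 + 6*2601) = -3071 + (4 + 15606) = -3071 + 15610 = 12539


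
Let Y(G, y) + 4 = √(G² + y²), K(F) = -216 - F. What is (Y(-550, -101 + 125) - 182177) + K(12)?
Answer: -182409 + 2*√75769 ≈ -1.8186e+5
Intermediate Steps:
Y(G, y) = -4 + √(G² + y²)
(Y(-550, -101 + 125) - 182177) + K(12) = ((-4 + √((-550)² + (-101 + 125)²)) - 182177) + (-216 - 1*12) = ((-4 + √(302500 + 24²)) - 182177) + (-216 - 12) = ((-4 + √(302500 + 576)) - 182177) - 228 = ((-4 + √303076) - 182177) - 228 = ((-4 + 2*√75769) - 182177) - 228 = (-182181 + 2*√75769) - 228 = -182409 + 2*√75769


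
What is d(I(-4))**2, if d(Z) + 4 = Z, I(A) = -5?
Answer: 81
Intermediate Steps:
d(Z) = -4 + Z
d(I(-4))**2 = (-4 - 5)**2 = (-9)**2 = 81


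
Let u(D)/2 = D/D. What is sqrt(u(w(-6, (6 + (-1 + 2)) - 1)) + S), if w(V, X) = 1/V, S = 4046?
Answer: 4*sqrt(253) ≈ 63.624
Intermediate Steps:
u(D) = 2 (u(D) = 2*(D/D) = 2*1 = 2)
sqrt(u(w(-6, (6 + (-1 + 2)) - 1)) + S) = sqrt(2 + 4046) = sqrt(4048) = 4*sqrt(253)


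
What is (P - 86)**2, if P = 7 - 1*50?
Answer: 16641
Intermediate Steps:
P = -43 (P = 7 - 50 = -43)
(P - 86)**2 = (-43 - 86)**2 = (-129)**2 = 16641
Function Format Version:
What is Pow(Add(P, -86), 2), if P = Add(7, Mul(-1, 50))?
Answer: 16641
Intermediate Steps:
P = -43 (P = Add(7, -50) = -43)
Pow(Add(P, -86), 2) = Pow(Add(-43, -86), 2) = Pow(-129, 2) = 16641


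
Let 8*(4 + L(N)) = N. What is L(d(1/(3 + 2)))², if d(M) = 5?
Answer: 729/64 ≈ 11.391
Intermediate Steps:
L(N) = -4 + N/8
L(d(1/(3 + 2)))² = (-4 + (⅛)*5)² = (-4 + 5/8)² = (-27/8)² = 729/64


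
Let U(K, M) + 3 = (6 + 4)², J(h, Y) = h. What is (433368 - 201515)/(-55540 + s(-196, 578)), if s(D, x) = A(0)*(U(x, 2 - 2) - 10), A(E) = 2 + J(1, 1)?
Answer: -231853/55279 ≈ -4.1942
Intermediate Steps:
U(K, M) = 97 (U(K, M) = -3 + (6 + 4)² = -3 + 10² = -3 + 100 = 97)
A(E) = 3 (A(E) = 2 + 1 = 3)
s(D, x) = 261 (s(D, x) = 3*(97 - 10) = 3*87 = 261)
(433368 - 201515)/(-55540 + s(-196, 578)) = (433368 - 201515)/(-55540 + 261) = 231853/(-55279) = 231853*(-1/55279) = -231853/55279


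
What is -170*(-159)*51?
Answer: 1378530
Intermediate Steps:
-170*(-159)*51 = 27030*51 = 1378530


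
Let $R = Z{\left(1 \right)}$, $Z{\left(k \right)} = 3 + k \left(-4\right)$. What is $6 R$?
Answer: $-6$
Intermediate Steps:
$Z{\left(k \right)} = 3 - 4 k$
$R = -1$ ($R = 3 - 4 = -1$)
$6 R = 6 \left(-1\right) = -6$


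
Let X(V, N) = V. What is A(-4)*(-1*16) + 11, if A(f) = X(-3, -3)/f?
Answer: -1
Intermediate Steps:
A(f) = -3/f
A(-4)*(-1*16) + 11 = (-3/(-4))*(-1*16) + 11 = -3*(-1/4)*(-16) + 11 = (3/4)*(-16) + 11 = -12 + 11 = -1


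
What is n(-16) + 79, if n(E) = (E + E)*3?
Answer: -17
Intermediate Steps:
n(E) = 6*E (n(E) = (2*E)*3 = 6*E)
n(-16) + 79 = 6*(-16) + 79 = -96 + 79 = -17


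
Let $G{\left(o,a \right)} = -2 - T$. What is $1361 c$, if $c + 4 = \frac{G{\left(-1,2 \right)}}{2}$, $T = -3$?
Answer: $- \frac{9527}{2} \approx -4763.5$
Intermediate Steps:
$G{\left(o,a \right)} = 1$ ($G{\left(o,a \right)} = -2 - -3 = -2 + 3 = 1$)
$c = - \frac{7}{2}$ ($c = -4 + 1 \cdot \frac{1}{2} = -4 + \frac{1}{2} = - \frac{7}{2} \approx -3.5$)
$1361 c = 1361 \left(- \frac{7}{2}\right) = - \frac{9527}{2}$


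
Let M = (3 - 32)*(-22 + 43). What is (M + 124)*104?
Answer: -50440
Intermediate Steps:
M = -609 (M = -29*21 = -609)
(M + 124)*104 = (-609 + 124)*104 = -485*104 = -50440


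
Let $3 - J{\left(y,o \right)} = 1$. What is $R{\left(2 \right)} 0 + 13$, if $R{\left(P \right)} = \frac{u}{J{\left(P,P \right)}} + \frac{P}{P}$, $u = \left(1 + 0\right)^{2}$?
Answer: $13$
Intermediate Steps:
$u = 1$ ($u = 1^{2} = 1$)
$J{\left(y,o \right)} = 2$ ($J{\left(y,o \right)} = 3 - 1 = 2$)
$R{\left(P \right)} = \frac{3}{2}$ ($R{\left(P \right)} = 1 \cdot \frac{1}{2} + \frac{P}{P} = 1 \cdot \frac{1}{2} + 1 = \frac{1}{2} + 1 = \frac{3}{2}$)
$R{\left(2 \right)} 0 + 13 = \frac{3}{2} \cdot 0 + 13 = 0 + 13 = 13$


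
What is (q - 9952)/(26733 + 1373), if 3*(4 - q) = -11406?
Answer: -3073/14053 ≈ -0.21867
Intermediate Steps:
q = 3806 (q = 4 - ⅓*(-11406) = 4 + 3802 = 3806)
(q - 9952)/(26733 + 1373) = (3806 - 9952)/(26733 + 1373) = -6146/28106 = -6146*1/28106 = -3073/14053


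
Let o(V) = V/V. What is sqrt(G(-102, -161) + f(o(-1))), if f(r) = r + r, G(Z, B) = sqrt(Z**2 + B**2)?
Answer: sqrt(2 + 5*sqrt(1453)) ≈ 13.878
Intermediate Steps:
o(V) = 1
G(Z, B) = sqrt(B**2 + Z**2)
f(r) = 2*r
sqrt(G(-102, -161) + f(o(-1))) = sqrt(sqrt((-161)**2 + (-102)**2) + 2*1) = sqrt(sqrt(25921 + 10404) + 2) = sqrt(sqrt(36325) + 2) = sqrt(5*sqrt(1453) + 2) = sqrt(2 + 5*sqrt(1453))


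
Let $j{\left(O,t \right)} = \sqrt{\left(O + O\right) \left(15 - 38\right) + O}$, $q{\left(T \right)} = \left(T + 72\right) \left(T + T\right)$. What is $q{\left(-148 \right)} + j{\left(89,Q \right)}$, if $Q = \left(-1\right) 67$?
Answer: $22496 + 3 i \sqrt{445} \approx 22496.0 + 63.285 i$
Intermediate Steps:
$Q = -67$
$q{\left(T \right)} = 2 T \left(72 + T\right)$ ($q{\left(T \right)} = \left(72 + T\right) 2 T = 2 T \left(72 + T\right)$)
$j{\left(O,t \right)} = 3 \sqrt{5} \sqrt{- O}$ ($j{\left(O,t \right)} = \sqrt{2 O \left(-23\right) + O} = \sqrt{- 46 O + O} = \sqrt{- 45 O} = 3 \sqrt{5} \sqrt{- O}$)
$q{\left(-148 \right)} + j{\left(89,Q \right)} = 2 \left(-148\right) \left(72 - 148\right) + 3 \sqrt{5} \sqrt{\left(-1\right) 89} = 2 \left(-148\right) \left(-76\right) + 3 \sqrt{5} \sqrt{-89} = 22496 + 3 \sqrt{5} i \sqrt{89} = 22496 + 3 i \sqrt{445}$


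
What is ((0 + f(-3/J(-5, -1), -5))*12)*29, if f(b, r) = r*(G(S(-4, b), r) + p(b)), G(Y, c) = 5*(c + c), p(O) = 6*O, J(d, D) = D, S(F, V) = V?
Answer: 55680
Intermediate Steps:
G(Y, c) = 10*c (G(Y, c) = 5*(2*c) = 10*c)
f(b, r) = r*(6*b + 10*r) (f(b, r) = r*(10*r + 6*b) = r*(6*b + 10*r))
((0 + f(-3/J(-5, -1), -5))*12)*29 = ((0 + 2*(-5)*(3*(-3/(-1)) + 5*(-5)))*12)*29 = ((0 + 2*(-5)*(3*(-3*(-1)) - 25))*12)*29 = ((0 + 2*(-5)*(3*3 - 25))*12)*29 = ((0 + 2*(-5)*(9 - 25))*12)*29 = ((0 + 2*(-5)*(-16))*12)*29 = ((0 + 160)*12)*29 = (160*12)*29 = 1920*29 = 55680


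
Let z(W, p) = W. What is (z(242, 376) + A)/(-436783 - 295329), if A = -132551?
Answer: 132309/732112 ≈ 0.18072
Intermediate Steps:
(z(242, 376) + A)/(-436783 - 295329) = (242 - 132551)/(-436783 - 295329) = -132309/(-732112) = -132309*(-1/732112) = 132309/732112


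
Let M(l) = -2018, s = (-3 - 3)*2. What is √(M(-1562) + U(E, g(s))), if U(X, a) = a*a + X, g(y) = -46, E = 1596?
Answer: 11*√14 ≈ 41.158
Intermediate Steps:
s = -12 (s = -6*2 = -12)
U(X, a) = X + a² (U(X, a) = a² + X = X + a²)
√(M(-1562) + U(E, g(s))) = √(-2018 + (1596 + (-46)²)) = √(-2018 + (1596 + 2116)) = √(-2018 + 3712) = √1694 = 11*√14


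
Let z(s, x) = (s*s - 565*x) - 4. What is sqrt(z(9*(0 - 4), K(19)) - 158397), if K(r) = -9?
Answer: 2*I*sqrt(38005) ≈ 389.9*I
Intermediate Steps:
z(s, x) = -4 + s**2 - 565*x (z(s, x) = (s**2 - 565*x) - 4 = -4 + s**2 - 565*x)
sqrt(z(9*(0 - 4), K(19)) - 158397) = sqrt((-4 + (9*(0 - 4))**2 - 565*(-9)) - 158397) = sqrt((-4 + (9*(-4))**2 + 5085) - 158397) = sqrt((-4 + (-36)**2 + 5085) - 158397) = sqrt((-4 + 1296 + 5085) - 158397) = sqrt(6377 - 158397) = sqrt(-152020) = 2*I*sqrt(38005)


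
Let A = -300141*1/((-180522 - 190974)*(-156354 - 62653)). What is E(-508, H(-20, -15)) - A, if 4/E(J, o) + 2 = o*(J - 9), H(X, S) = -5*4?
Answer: 54757292591/140183666765256 ≈ 0.00039061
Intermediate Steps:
H(X, S) = -20
E(J, o) = 4/(-2 + o*(-9 + J)) (E(J, o) = 4/(-2 + o*(J - 9)) = 4/(-2 + o*(-9 + J)))
A = -100047/27120074824 (A = -300141/((-371496*(-219007))) = -300141/81360224472 = -300141*1/81360224472 = -100047/27120074824 ≈ -3.6890e-6)
E(-508, H(-20, -15)) - A = 4/(-2 - 9*(-20) - 508*(-20)) - 1*(-100047/27120074824) = 4/(-2 + 180 + 10160) + 100047/27120074824 = 4/10338 + 100047/27120074824 = 4*(1/10338) + 100047/27120074824 = 2/5169 + 100047/27120074824 = 54757292591/140183666765256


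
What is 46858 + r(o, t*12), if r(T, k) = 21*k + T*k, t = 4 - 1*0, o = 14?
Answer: 48538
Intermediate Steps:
t = 4 (t = 4 + 0 = 4)
46858 + r(o, t*12) = 46858 + (4*12)*(21 + 14) = 46858 + 48*35 = 46858 + 1680 = 48538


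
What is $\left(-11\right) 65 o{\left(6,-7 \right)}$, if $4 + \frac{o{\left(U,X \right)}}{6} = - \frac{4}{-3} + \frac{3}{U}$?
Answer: $9295$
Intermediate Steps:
$o{\left(U,X \right)} = -16 + \frac{18}{U}$ ($o{\left(U,X \right)} = -24 + 6 \left(- \frac{4}{-3} + \frac{3}{U}\right) = -24 + 6 \left(\left(-4\right) \left(- \frac{1}{3}\right) + \frac{3}{U}\right) = -24 + 6 \left(\frac{4}{3} + \frac{3}{U}\right) = -24 + \left(8 + \frac{18}{U}\right) = -16 + \frac{18}{U}$)
$\left(-11\right) 65 o{\left(6,-7 \right)} = \left(-11\right) 65 \left(-16 + \frac{18}{6}\right) = - 715 \left(-16 + 18 \cdot \frac{1}{6}\right) = - 715 \left(-16 + 3\right) = \left(-715\right) \left(-13\right) = 9295$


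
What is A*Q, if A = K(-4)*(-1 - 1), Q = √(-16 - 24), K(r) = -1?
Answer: 4*I*√10 ≈ 12.649*I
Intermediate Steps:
Q = 2*I*√10 (Q = √(-40) = 2*I*√10 ≈ 6.3246*I)
A = 2 (A = -(-1 - 1) = -1*(-2) = 2)
A*Q = 2*(2*I*√10) = 4*I*√10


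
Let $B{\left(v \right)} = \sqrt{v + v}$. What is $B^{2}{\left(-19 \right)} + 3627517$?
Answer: $3627479$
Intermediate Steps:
$B{\left(v \right)} = \sqrt{2} \sqrt{v}$ ($B{\left(v \right)} = \sqrt{2 v} = \sqrt{2} \sqrt{v}$)
$B^{2}{\left(-19 \right)} + 3627517 = \left(\sqrt{2} \sqrt{-19}\right)^{2} + 3627517 = \left(\sqrt{2} i \sqrt{19}\right)^{2} + 3627517 = \left(i \sqrt{38}\right)^{2} + 3627517 = -38 + 3627517 = 3627479$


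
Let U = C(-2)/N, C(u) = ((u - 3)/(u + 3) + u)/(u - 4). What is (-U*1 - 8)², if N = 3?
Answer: 22801/324 ≈ 70.373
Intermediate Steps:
C(u) = (u + (-3 + u)/(3 + u))/(-4 + u) (C(u) = ((-3 + u)/(3 + u) + u)/(-4 + u) = (u + (-3 + u)/(3 + u))/(-4 + u))
U = 7/18 (U = ((3 - 1*(-2)² - 4*(-2))/(12 - 2 - 1*(-2)²))/3 = ((3 - 1*4 + 8)/(12 - 2 - 1*4))*(⅓) = ((3 - 4 + 8)/(12 - 2 - 4))*(⅓) = (7/6)*(⅓) = 7/18 ≈ 0.38889)
(-U*1 - 8)² = (-1*7/18*1 - 8)² = (-7/18*1 - 8)² = (-7/18 - 8)² = (-151/18)² = 22801/324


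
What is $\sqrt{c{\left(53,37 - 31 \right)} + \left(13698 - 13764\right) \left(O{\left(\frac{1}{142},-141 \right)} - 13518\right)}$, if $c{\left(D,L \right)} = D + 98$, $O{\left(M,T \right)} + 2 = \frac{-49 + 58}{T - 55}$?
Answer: $\frac{\sqrt{174924910}}{14} \approx 944.71$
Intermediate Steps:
$O{\left(M,T \right)} = -2 + \frac{9}{-55 + T}$ ($O{\left(M,T \right)} = -2 + \frac{-49 + 58}{T - 55} = -2 + \frac{9}{-55 + T}$)
$c{\left(D,L \right)} = 98 + D$
$\sqrt{c{\left(53,37 - 31 \right)} + \left(13698 - 13764\right) \left(O{\left(\frac{1}{142},-141 \right)} - 13518\right)} = \sqrt{\left(98 + 53\right) + \left(13698 - 13764\right) \left(\frac{119 - -282}{-55 - 141} - 13518\right)} = \sqrt{151 - 66 \left(\frac{119 + 282}{-196} - 13518\right)} = \sqrt{151 - 66 \left(\left(- \frac{1}{196}\right) 401 - 13518\right)} = \sqrt{151 - 66 \left(- \frac{401}{196} - 13518\right)} = \sqrt{151 - - \frac{87447657}{98}} = \sqrt{151 + \frac{87447657}{98}} = \sqrt{\frac{87462455}{98}} = \frac{\sqrt{174924910}}{14}$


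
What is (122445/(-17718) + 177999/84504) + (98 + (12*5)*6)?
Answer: 37696859521/83180104 ≈ 453.20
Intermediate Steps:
(122445/(-17718) + 177999/84504) + (98 + (12*5)*6) = (122445*(-1/17718) + 177999*(1/84504)) + (98 + 60*6) = (-40815/5906 + 59333/28168) + (98 + 360) = -399628111/83180104 + 458 = 37696859521/83180104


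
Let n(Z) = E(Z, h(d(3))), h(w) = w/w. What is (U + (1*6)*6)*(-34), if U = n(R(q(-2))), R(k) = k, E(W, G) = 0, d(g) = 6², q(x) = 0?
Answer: -1224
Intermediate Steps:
d(g) = 36
h(w) = 1
n(Z) = 0
U = 0
(U + (1*6)*6)*(-34) = (0 + (1*6)*6)*(-34) = (0 + 6*6)*(-34) = (0 + 36)*(-34) = 36*(-34) = -1224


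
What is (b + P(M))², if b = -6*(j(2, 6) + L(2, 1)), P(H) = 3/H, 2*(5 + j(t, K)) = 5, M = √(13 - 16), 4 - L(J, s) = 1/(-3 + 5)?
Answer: (6 + I*√3)² ≈ 33.0 + 20.785*I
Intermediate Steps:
L(J, s) = 7/2 (L(J, s) = 4 - 1/(-3 + 5) = 4 - 1/2 = 4 - 1*½ = 4 - ½ = 7/2)
M = I*√3 (M = √(-3) = I*√3 ≈ 1.732*I)
j(t, K) = -5/2 (j(t, K) = -5 + (½)*5 = -5 + 5/2 = -5/2)
b = -6 (b = -6*(-5/2 + 7/2) = -6*1 = -6)
(b + P(M))² = (-6 + 3/((I*√3)))² = (-6 + 3*(-I*√3/3))² = (-6 - I*√3)²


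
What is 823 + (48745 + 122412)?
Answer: 171980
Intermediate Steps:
823 + (48745 + 122412) = 823 + 171157 = 171980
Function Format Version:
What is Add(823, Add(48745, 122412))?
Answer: 171980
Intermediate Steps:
Add(823, Add(48745, 122412)) = Add(823, 171157) = 171980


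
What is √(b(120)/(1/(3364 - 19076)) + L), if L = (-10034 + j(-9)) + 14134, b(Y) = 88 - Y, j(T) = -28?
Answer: 14*√2586 ≈ 711.94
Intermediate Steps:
L = 4072 (L = (-10034 - 28) + 14134 = -10062 + 14134 = 4072)
√(b(120)/(1/(3364 - 19076)) + L) = √((88 - 1*120)/(1/(3364 - 19076)) + 4072) = √((88 - 120)/(1/(-15712)) + 4072) = √(-32/(-1/15712) + 4072) = √(-32*(-15712) + 4072) = √(502784 + 4072) = √506856 = 14*√2586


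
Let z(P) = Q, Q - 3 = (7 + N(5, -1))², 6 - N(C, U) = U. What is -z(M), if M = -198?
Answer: -199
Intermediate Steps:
N(C, U) = 6 - U
Q = 199 (Q = 3 + (7 + (6 - 1*(-1)))² = 3 + (7 + (6 + 1))² = 3 + (7 + 7)² = 3 + 14² = 3 + 196 = 199)
z(P) = 199
-z(M) = -1*199 = -199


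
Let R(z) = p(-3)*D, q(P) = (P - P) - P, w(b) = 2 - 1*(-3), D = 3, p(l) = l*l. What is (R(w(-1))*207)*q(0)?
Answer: 0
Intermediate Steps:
p(l) = l²
w(b) = 5 (w(b) = 2 + 3 = 5)
q(P) = -P (q(P) = 0 - P = -P)
R(z) = 27 (R(z) = (-3)²*3 = 9*3 = 27)
(R(w(-1))*207)*q(0) = (27*207)*(-1*0) = 5589*0 = 0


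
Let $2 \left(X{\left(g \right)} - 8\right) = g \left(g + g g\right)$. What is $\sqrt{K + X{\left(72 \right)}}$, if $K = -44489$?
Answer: $\sqrt{144735} \approx 380.44$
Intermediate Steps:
$X{\left(g \right)} = 8 + \frac{g \left(g + g^{2}\right)}{2}$ ($X{\left(g \right)} = 8 + \frac{g \left(g + g g\right)}{2} = 8 + \frac{g \left(g + g^{2}\right)}{2}$)
$\sqrt{K + X{\left(72 \right)}} = \sqrt{-44489 + \left(8 + \frac{72^{2}}{2} + \frac{72^{3}}{2}\right)} = \sqrt{-44489 + \left(8 + \frac{1}{2} \cdot 5184 + \frac{1}{2} \cdot 373248\right)} = \sqrt{-44489 + \left(8 + 2592 + 186624\right)} = \sqrt{-44489 + 189224} = \sqrt{144735}$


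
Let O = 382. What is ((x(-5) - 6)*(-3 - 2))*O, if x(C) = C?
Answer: 21010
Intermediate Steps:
((x(-5) - 6)*(-3 - 2))*O = ((-5 - 6)*(-3 - 2))*382 = -11*(-5)*382 = 55*382 = 21010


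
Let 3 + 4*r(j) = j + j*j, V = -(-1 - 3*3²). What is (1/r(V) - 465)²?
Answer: 141512144761/654481 ≈ 2.1622e+5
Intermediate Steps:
V = 28 (V = -(-1 - 3*9) = -(-1 - 27) = -1*(-28) = 28)
r(j) = -¾ + j/4 + j²/4 (r(j) = -¾ + (j + j*j)/4 = -¾ + (j + j²)/4 = -¾ + (j/4 + j²/4) = -¾ + j/4 + j²/4)
(1/r(V) - 465)² = (1/(-¾ + (¼)*28 + (¼)*28²) - 465)² = (1/(-¾ + 7 + (¼)*784) - 465)² = (1/(-¾ + 7 + 196) - 465)² = (1/(809/4) - 465)² = (4/809 - 465)² = (-376181/809)² = 141512144761/654481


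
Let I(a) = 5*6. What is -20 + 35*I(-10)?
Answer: 1030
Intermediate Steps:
I(a) = 30
-20 + 35*I(-10) = -20 + 35*30 = -20 + 1050 = 1030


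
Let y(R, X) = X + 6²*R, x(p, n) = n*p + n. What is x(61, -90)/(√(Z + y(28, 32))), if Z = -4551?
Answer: 5580*I*√3511/3511 ≈ 94.171*I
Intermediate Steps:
x(p, n) = n + n*p
y(R, X) = X + 36*R
x(61, -90)/(√(Z + y(28, 32))) = (-90*(1 + 61))/(√(-4551 + (32 + 36*28))) = (-90*62)/(√(-4551 + (32 + 1008))) = -5580/√(-4551 + 1040) = -5580*(-I*√3511/3511) = -(-5580)*I*√3511/3511 = 5580*I*√3511/3511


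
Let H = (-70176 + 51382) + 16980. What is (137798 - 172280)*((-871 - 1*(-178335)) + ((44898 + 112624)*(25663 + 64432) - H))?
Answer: -489372815216376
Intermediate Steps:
H = -1814 (H = -18794 + 16980 = -1814)
(137798 - 172280)*((-871 - 1*(-178335)) + ((44898 + 112624)*(25663 + 64432) - H)) = (137798 - 172280)*((-871 - 1*(-178335)) + ((44898 + 112624)*(25663 + 64432) - 1*(-1814))) = -34482*((-871 + 178335) + (157522*90095 + 1814)) = -34482*(177464 + (14191944590 + 1814)) = -34482*(177464 + 14191946404) = -34482*14192123868 = -489372815216376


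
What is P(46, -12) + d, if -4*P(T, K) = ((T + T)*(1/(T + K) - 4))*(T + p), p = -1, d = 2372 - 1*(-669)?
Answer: 243119/34 ≈ 7150.6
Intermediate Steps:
d = 3041 (d = 2372 + 669 = 3041)
P(T, K) = -T*(-1 + T)*(-4 + 1/(K + T))/2 (P(T, K) = -(T + T)*(1/(T + K) - 4)*(T - 1)/4 = -(2*T)*(1/(K + T) - 4)*(-1 + T)/4 = -(2*T)*(-4 + 1/(K + T))*(-1 + T)/4 = -2*T*(-4 + 1/(K + T))*(-1 + T)/4 = -T*(-1 + T)*(-4 + 1/(K + T))/2)
P(46, -12) + d = (1/2)*46*(1 - 5*46 - 4*(-12) + 4*46**2 + 4*(-12)*46)/(-12 + 46) + 3041 = (1/2)*46*(1 - 230 + 48 + 4*2116 - 2208)/34 + 3041 = (1/2)*46*(1/34)*(1 - 230 + 48 + 8464 - 2208) + 3041 = (1/2)*46*(1/34)*6075 + 3041 = 139725/34 + 3041 = 243119/34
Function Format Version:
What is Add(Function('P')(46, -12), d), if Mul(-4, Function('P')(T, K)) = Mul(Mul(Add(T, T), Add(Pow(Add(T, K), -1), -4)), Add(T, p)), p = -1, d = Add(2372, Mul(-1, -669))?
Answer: Rational(243119, 34) ≈ 7150.6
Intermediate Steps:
d = 3041 (d = Add(2372, 669) = 3041)
Function('P')(T, K) = Mul(Rational(-1, 2), T, Add(-1, T), Add(-4, Pow(Add(K, T), -1))) (Function('P')(T, K) = Mul(Rational(-1, 4), Mul(Mul(Add(T, T), Add(Pow(Add(T, K), -1), -4)), Add(T, -1))) = Mul(Rational(-1, 4), Mul(Mul(Mul(2, T), Add(Pow(Add(K, T), -1), -4)), Add(-1, T))) = Mul(Rational(-1, 4), Mul(Mul(Mul(2, T), Add(-4, Pow(Add(K, T), -1))), Add(-1, T))) = Mul(Rational(-1, 4), Mul(Mul(2, T, Add(-4, Pow(Add(K, T), -1))), Add(-1, T))) = Mul(Rational(-1, 4), Mul(2, T, Add(-1, T), Add(-4, Pow(Add(K, T), -1)))) = Mul(Rational(-1, 2), T, Add(-1, T), Add(-4, Pow(Add(K, T), -1))))
Add(Function('P')(46, -12), d) = Add(Mul(Rational(1, 2), 46, Pow(Add(-12, 46), -1), Add(1, Mul(-5, 46), Mul(-4, -12), Mul(4, Pow(46, 2)), Mul(4, -12, 46))), 3041) = Add(Mul(Rational(1, 2), 46, Pow(34, -1), Add(1, -230, 48, Mul(4, 2116), -2208)), 3041) = Add(Mul(Rational(1, 2), 46, Rational(1, 34), Add(1, -230, 48, 8464, -2208)), 3041) = Add(Mul(Rational(1, 2), 46, Rational(1, 34), 6075), 3041) = Add(Rational(139725, 34), 3041) = Rational(243119, 34)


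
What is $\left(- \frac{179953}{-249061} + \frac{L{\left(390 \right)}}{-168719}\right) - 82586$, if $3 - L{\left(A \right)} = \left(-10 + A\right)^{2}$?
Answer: $- \frac{3470306644481950}{42021322859} \approx -82584.0$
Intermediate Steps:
$L{\left(A \right)} = 3 - \left(-10 + A\right)^{2}$
$\left(- \frac{179953}{-249061} + \frac{L{\left(390 \right)}}{-168719}\right) - 82586 = \left(- \frac{179953}{-249061} + \frac{3 - \left(-10 + 390\right)^{2}}{-168719}\right) - 82586 = \left(\left(-179953\right) \left(- \frac{1}{249061}\right) + \left(3 - 380^{2}\right) \left(- \frac{1}{168719}\right)\right) - 82586 = \left(\frac{179953}{249061} + \left(3 - 144400\right) \left(- \frac{1}{168719}\right)\right) - 82586 = \left(\frac{179953}{249061} - - \frac{144397}{168719}\right) - 82586 = \left(\frac{179953}{249061} + \frac{144397}{168719}\right) - 82586 = \frac{66325151424}{42021322859} - 82586 = - \frac{3470306644481950}{42021322859}$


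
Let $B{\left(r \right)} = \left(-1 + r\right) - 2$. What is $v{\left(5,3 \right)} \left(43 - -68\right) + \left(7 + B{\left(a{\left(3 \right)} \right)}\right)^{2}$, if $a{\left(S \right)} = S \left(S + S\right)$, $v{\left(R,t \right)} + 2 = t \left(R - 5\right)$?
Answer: $262$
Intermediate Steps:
$v{\left(R,t \right)} = -2 + t \left(-5 + R\right)$ ($v{\left(R,t \right)} = -2 + t \left(R - 5\right) = -2 + t \left(-5 + R\right)$)
$a{\left(S \right)} = 2 S^{2}$ ($a{\left(S \right)} = S 2 S = 2 S^{2}$)
$B{\left(r \right)} = -3 + r$ ($B{\left(r \right)} = \left(-1 + r\right) - 2 = -3 + r$)
$v{\left(5,3 \right)} \left(43 - -68\right) + \left(7 + B{\left(a{\left(3 \right)} \right)}\right)^{2} = \left(-2 - 15 + 5 \cdot 3\right) \left(43 - -68\right) + \left(7 - \left(3 - 2 \cdot 3^{2}\right)\right)^{2} = \left(-2 - 15 + 15\right) \left(43 + 68\right) + \left(7 + \left(-3 + 2 \cdot 9\right)\right)^{2} = \left(-2\right) 111 + \left(7 + \left(-3 + 18\right)\right)^{2} = -222 + \left(7 + 15\right)^{2} = -222 + 22^{2} = -222 + 484 = 262$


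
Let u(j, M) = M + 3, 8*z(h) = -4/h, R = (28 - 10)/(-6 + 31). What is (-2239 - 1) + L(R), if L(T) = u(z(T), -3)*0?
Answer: -2240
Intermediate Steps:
R = 18/25 ≈ 0.72000
z(h) = -1/(2*h) (z(h) = (-4/h)/8 = -1/(2*h))
u(j, M) = 3 + M
L(T) = 0 (L(T) = (3 - 3)*0 = 0*0 = 0)
(-2239 - 1) + L(R) = (-2239 - 1) + 0 = -2240 + 0 = -2240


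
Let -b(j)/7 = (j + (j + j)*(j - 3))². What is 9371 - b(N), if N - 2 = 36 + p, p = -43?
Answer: 48746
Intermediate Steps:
N = -5 (N = 2 + (36 - 43) = 2 - 7 = -5)
b(j) = -7*(j + 2*j*(-3 + j))² (b(j) = -7*(j + (j + j)*(j - 3))² = -7*(j + (2*j)*(-3 + j))² = -7*(j + 2*j*(-3 + j))²)
9371 - b(N) = 9371 - (-7)*(-5)²*(-5 + 2*(-5))² = 9371 - (-7)*25*(-5 - 10)² = 9371 - (-7)*25*(-15)² = 9371 - (-7)*25*225 = 9371 - 1*(-39375) = 9371 + 39375 = 48746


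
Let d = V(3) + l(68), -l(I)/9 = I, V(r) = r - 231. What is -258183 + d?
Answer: -259023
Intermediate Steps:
V(r) = -231 + r
l(I) = -9*I
d = -840 (d = (-231 + 3) - 9*68 = -228 - 612 = -840)
-258183 + d = -258183 - 840 = -259023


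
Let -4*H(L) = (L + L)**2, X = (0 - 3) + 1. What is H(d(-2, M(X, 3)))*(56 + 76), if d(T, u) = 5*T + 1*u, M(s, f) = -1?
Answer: -15972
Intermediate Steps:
X = -2 (X = -3 + 1 = -2)
d(T, u) = u + 5*T (d(T, u) = 5*T + u = u + 5*T)
H(L) = -L**2 (H(L) = -(L + L)**2/4 = -4*L**2/4 = -L**2)
H(d(-2, M(X, 3)))*(56 + 76) = (-(-1 + 5*(-2))**2)*(56 + 76) = -(-1 - 10)**2*132 = -1*(-11)**2*132 = -1*121*132 = -121*132 = -15972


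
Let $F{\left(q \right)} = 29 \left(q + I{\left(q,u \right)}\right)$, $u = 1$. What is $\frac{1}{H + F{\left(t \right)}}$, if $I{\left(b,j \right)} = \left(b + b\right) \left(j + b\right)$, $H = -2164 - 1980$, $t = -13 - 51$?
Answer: $\frac{1}{227856} \approx 4.3887 \cdot 10^{-6}$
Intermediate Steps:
$t = -64$ ($t = -13 - 51 = -64$)
$H = -4144$
$I{\left(b,j \right)} = 2 b \left(b + j\right)$
$F{\left(q \right)} = 29 q + 58 q \left(1 + q\right)$ ($F{\left(q \right)} = 29 \left(q + 2 q \left(q + 1\right)\right) = 29 \left(q + 2 q \left(1 + q\right)\right) = 29 q + 58 q \left(1 + q\right)$)
$\frac{1}{H + F{\left(t \right)}} = \frac{1}{-4144 + 29 \left(-64\right) \left(3 + 2 \left(-64\right)\right)} = \frac{1}{-4144 + 29 \left(-64\right) \left(3 - 128\right)} = \frac{1}{-4144 + 29 \left(-64\right) \left(-125\right)} = \frac{1}{-4144 + 232000} = \frac{1}{227856}$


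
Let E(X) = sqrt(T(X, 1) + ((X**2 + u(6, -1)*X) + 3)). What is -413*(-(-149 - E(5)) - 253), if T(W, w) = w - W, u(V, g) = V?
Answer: 42952 - 1239*sqrt(6) ≈ 39917.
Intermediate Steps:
E(X) = sqrt(4 + X**2 + 5*X) (E(X) = sqrt((1 - X) + ((X**2 + 6*X) + 3)) = sqrt((1 - X) + (3 + X**2 + 6*X)) = sqrt(4 + X**2 + 5*X))
-413*(-(-149 - E(5)) - 253) = -413*(-(-149 - sqrt(4 + 5**2 + 5*5)) - 253) = -413*(-(-149 - sqrt(4 + 25 + 25)) - 253) = -413*(-(-149 - sqrt(54)) - 253) = -413*(-(-149 - 3*sqrt(6)) - 253) = -413*((149 + 3*sqrt(6)) - 253) = -413*(-104 + 3*sqrt(6)) = 42952 - 1239*sqrt(6)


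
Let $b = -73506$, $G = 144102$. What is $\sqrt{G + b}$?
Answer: $6 \sqrt{1961} \approx 265.7$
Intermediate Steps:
$\sqrt{G + b} = \sqrt{144102 - 73506} = \sqrt{70596} = 6 \sqrt{1961}$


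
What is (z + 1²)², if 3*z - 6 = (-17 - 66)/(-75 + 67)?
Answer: 24025/576 ≈ 41.710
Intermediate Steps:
z = 131/24 (z = 2 + ((-17 - 66)/(-75 + 67))/3 = 2 + (-83/(-8))/3 = 2 + (-83*(-⅛))/3 = 2 + (⅓)*(83/8) = 2 + 83/24 = 131/24 ≈ 5.4583)
(z + 1²)² = (131/24 + 1²)² = (131/24 + 1)² = (155/24)² = 24025/576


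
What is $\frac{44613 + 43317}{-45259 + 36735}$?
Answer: $- \frac{43965}{4262} \approx -10.316$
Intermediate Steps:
$\frac{44613 + 43317}{-45259 + 36735} = \frac{87930}{-8524} = 87930 \left(- \frac{1}{8524}\right) = - \frac{43965}{4262}$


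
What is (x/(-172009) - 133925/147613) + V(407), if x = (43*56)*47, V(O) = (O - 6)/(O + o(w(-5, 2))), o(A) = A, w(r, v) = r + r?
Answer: -5596097451244/10080133513249 ≈ -0.55516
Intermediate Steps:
w(r, v) = 2*r
V(O) = (-6 + O)/(-10 + O) (V(O) = (O - 6)/(O + 2*(-5)) = (-6 + O)/(O - 10) = (-6 + O)/(-10 + O))
x = 113176 (x = 2408*47 = 113176)
(x/(-172009) - 133925/147613) + V(407) = (113176/(-172009) - 133925/147613) + (-6 + 407)/(-10 + 407) = (113176*(-1/172009) - 133925*1/147613) + 401/397 = (-113176/172009 - 133925/147613) + (1/397)*401 = -39742554213/25390764517 + 401/397 = -5596097451244/10080133513249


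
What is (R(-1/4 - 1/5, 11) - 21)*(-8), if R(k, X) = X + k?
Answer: 418/5 ≈ 83.600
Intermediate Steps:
(R(-1/4 - 1/5, 11) - 21)*(-8) = ((11 + (-1/4 - 1/5)) - 21)*(-8) = ((11 + (-1*¼ - 1*⅕)) - 21)*(-8) = ((11 + (-¼ - ⅕)) - 21)*(-8) = ((11 - 9/20) - 21)*(-8) = (211/20 - 21)*(-8) = -209/20*(-8) = 418/5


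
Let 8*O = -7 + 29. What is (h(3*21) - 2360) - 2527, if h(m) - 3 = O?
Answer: -19525/4 ≈ -4881.3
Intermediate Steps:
O = 11/4 (O = (-7 + 29)/8 = (1/8)*22 = 11/4 ≈ 2.7500)
h(m) = 23/4 (h(m) = 3 + 11/4 = 23/4)
(h(3*21) - 2360) - 2527 = (23/4 - 2360) - 2527 = -9417/4 - 2527 = -19525/4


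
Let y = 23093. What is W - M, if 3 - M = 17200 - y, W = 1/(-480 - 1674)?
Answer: -12699985/2154 ≈ -5896.0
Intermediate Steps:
W = -1/2154 (W = 1/(-2154) = -1/2154 ≈ -0.00046425)
M = 5896 (M = 3 - (17200 - 1*23093) = 3 - (17200 - 23093) = 3 - 1*(-5893) = 3 + 5893 = 5896)
W - M = -1/2154 - 1*5896 = -1/2154 - 5896 = -12699985/2154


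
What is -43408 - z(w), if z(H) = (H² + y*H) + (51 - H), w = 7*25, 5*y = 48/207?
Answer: -5100281/69 ≈ -73917.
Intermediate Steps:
y = 16/345 (y = (48/207)/5 = (48*(1/207))/5 = (⅕)*(16/69) = 16/345 ≈ 0.046377)
w = 175
z(H) = 51 + H² - 329*H/345 (z(H) = (H² + 16*H/345) + (51 - H) = 51 + H² - 329*H/345)
-43408 - z(w) = -43408 - (51 + 175² - 329/345*175) = -43408 - (51 + 30625 - 11515/69) = -43408 - 1*2105129/69 = -43408 - 2105129/69 = -5100281/69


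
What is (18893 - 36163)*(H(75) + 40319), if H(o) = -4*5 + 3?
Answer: -696015540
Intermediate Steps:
H(o) = -17 (H(o) = -20 + 3 = -17)
(18893 - 36163)*(H(75) + 40319) = (18893 - 36163)*(-17 + 40319) = -17270*40302 = -696015540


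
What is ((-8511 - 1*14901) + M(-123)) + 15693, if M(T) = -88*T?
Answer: 3105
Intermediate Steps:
((-8511 - 1*14901) + M(-123)) + 15693 = ((-8511 - 1*14901) - 88*(-123)) + 15693 = ((-8511 - 14901) + 10824) + 15693 = (-23412 + 10824) + 15693 = -12588 + 15693 = 3105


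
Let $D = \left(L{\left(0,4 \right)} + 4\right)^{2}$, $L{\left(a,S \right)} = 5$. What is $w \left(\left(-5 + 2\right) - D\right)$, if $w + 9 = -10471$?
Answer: $880320$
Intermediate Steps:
$w = -10480$ ($w = -9 - 10471 = -10480$)
$D = 81$ ($D = \left(5 + 4\right)^{2} = 9^{2} = 81$)
$w \left(\left(-5 + 2\right) - D\right) = - 10480 \left(\left(-5 + 2\right) - 81\right) = - 10480 \left(-3 - 81\right) = \left(-10480\right) \left(-84\right) = 880320$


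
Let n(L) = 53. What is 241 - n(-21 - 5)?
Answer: 188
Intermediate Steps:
241 - n(-21 - 5) = 241 - 1*53 = 241 - 53 = 188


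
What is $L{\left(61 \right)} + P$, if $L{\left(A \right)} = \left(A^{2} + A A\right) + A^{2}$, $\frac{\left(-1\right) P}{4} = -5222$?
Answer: $32051$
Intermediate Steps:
$P = 20888$ ($P = \left(-4\right) \left(-5222\right) = 20888$)
$L{\left(A \right)} = 3 A^{2}$ ($L{\left(A \right)} = \left(A^{2} + A^{2}\right) + A^{2} = 2 A^{2} + A^{2} = 3 A^{2}$)
$L{\left(61 \right)} + P = 3 \cdot 61^{2} + 20888 = 3 \cdot 3721 + 20888 = 11163 + 20888 = 32051$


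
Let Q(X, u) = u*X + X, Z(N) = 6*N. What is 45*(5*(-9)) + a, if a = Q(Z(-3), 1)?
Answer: -2061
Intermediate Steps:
Q(X, u) = X + X*u (Q(X, u) = X*u + X = X + X*u)
a = -36 (a = (6*(-3))*(1 + 1) = -18*2 = -36)
45*(5*(-9)) + a = 45*(5*(-9)) - 36 = 45*(-45) - 36 = -2025 - 36 = -2061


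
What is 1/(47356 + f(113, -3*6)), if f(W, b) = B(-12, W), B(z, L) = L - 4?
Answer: 1/47465 ≈ 2.1068e-5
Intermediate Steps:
B(z, L) = -4 + L
f(W, b) = -4 + W
1/(47356 + f(113, -3*6)) = 1/(47356 + (-4 + 113)) = 1/(47356 + 109) = 1/47465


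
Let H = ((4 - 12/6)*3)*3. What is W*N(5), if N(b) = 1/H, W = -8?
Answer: -4/9 ≈ -0.44444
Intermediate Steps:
H = 18 (H = ((4 - 12/6)*3)*3 = ((4 - 3*2/3)*3)*3 = ((4 - 2)*3)*3 = (2*3)*3 = 6*3 = 18)
N(b) = 1/18
W*N(5) = -8*1/18 = -4/9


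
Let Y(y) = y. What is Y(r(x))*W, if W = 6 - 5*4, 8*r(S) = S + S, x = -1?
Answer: 7/2 ≈ 3.5000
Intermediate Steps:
r(S) = S/4 (r(S) = (S + S)/8 = (2*S)/8 = S/4)
W = -14 (W = 6 - 20 = -14)
Y(r(x))*W = ((1/4)*(-1))*(-14) = -1/4*(-14) = 7/2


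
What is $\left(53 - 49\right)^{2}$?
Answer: $16$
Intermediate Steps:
$\left(53 - 49\right)^{2} = 4^{2} = 16$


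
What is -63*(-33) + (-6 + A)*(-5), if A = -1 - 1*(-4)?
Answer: 2094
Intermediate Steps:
A = 3 (A = -1 + 4 = 3)
-63*(-33) + (-6 + A)*(-5) = -63*(-33) + (-6 + 3)*(-5) = 2079 - 3*(-5) = 2079 + 15 = 2094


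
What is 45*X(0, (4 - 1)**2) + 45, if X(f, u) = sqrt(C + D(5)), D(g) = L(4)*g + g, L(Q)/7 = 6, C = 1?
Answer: 45 + 270*sqrt(6) ≈ 706.36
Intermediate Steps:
L(Q) = 42 (L(Q) = 7*6 = 42)
D(g) = 43*g (D(g) = 42*g + g = 43*g)
X(f, u) = 6*sqrt(6) (X(f, u) = sqrt(1 + 43*5) = sqrt(1 + 215) = sqrt(216) = 6*sqrt(6))
45*X(0, (4 - 1)**2) + 45 = 45*(6*sqrt(6)) + 45 = 270*sqrt(6) + 45 = 45 + 270*sqrt(6)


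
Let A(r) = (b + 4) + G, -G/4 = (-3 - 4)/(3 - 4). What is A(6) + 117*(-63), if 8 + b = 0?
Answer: -7403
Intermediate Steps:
b = -8 (b = -8 + 0 = -8)
G = -28 (G = -4*(-3 - 4)/(3 - 4) = -(-28)/(-1) = -(-28)*(-1) = -4*7 = -28)
A(r) = -32 (A(r) = (-8 + 4) - 28 = -4 - 28 = -32)
A(6) + 117*(-63) = -32 + 117*(-63) = -32 - 7371 = -7403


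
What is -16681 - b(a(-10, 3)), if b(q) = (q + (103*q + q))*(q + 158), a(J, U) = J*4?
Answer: 478919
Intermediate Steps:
a(J, U) = 4*J
b(q) = 105*q*(158 + q) (b(q) = (q + 104*q)*(158 + q) = (105*q)*(158 + q) = 105*q*(158 + q))
-16681 - b(a(-10, 3)) = -16681 - 105*4*(-10)*(158 + 4*(-10)) = -16681 - 105*(-40)*(158 - 40) = -16681 - 105*(-40)*118 = -16681 - 1*(-495600) = -16681 + 495600 = 478919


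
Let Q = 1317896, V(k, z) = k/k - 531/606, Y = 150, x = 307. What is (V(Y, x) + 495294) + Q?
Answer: 366264405/202 ≈ 1.8132e+6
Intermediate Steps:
V(k, z) = 25/202 (V(k, z) = 1 - 531*1/606 = 1 - 177/202 = 25/202)
(V(Y, x) + 495294) + Q = (25/202 + 495294) + 1317896 = 100049413/202 + 1317896 = 366264405/202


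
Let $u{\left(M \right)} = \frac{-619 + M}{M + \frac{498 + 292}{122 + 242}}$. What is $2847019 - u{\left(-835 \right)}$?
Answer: $\frac{431536640297}{151575} \approx 2.847 \cdot 10^{6}$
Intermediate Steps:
$u{\left(M \right)} = \frac{-619 + M}{\frac{395}{182} + M}$ ($u{\left(M \right)} = \frac{-619 + M}{M + \frac{790}{364}} = \frac{-619 + M}{M + 790 \cdot \frac{1}{364}} = \frac{-619 + M}{M + \frac{395}{182}} = \frac{-619 + M}{\frac{395}{182} + M}$)
$2847019 - u{\left(-835 \right)} = 2847019 - \frac{182 \left(-619 - 835\right)}{395 + 182 \left(-835\right)} = 2847019 - 182 \frac{1}{395 - 151970} \left(-1454\right) = 2847019 - 182 \frac{1}{-151575} \left(-1454\right) = 2847019 - 182 \left(- \frac{1}{151575}\right) \left(-1454\right) = 2847019 - \frac{264628}{151575} = \frac{431536640297}{151575}$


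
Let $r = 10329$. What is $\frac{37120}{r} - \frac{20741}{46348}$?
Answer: $\frac{1506203971}{478728492} \approx 3.1463$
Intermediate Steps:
$\frac{37120}{r} - \frac{20741}{46348} = \frac{37120}{10329} - \frac{20741}{46348} = \frac{1506203971}{478728492}$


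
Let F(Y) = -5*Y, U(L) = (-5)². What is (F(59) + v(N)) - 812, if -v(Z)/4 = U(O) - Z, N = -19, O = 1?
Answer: -1283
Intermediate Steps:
U(L) = 25
v(Z) = -100 + 4*Z (v(Z) = -4*(25 - Z) = -100 + 4*Z)
(F(59) + v(N)) - 812 = (-5*59 + (-100 + 4*(-19))) - 812 = (-295 + (-100 - 76)) - 812 = (-295 - 176) - 812 = -471 - 812 = -1283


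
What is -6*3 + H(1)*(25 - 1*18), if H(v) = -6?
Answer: -60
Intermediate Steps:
-6*3 + H(1)*(25 - 1*18) = -6*3 - 6*(25 - 1*18) = -18 - 6*(25 - 18) = -18 - 6*7 = -18 - 42 = -60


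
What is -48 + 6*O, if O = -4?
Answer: -72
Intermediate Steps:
-48 + 6*O = -48 + 6*(-4) = -48 - 24 = -72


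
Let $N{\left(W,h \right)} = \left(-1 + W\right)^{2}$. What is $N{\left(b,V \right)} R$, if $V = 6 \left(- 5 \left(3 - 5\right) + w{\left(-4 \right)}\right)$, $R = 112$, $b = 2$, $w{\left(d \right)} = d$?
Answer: $112$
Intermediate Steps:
$V = 36$ ($V = 6 \left(- 5 \left(3 - 5\right) - 4\right) = 6 \left(\left(-5\right) \left(-2\right) - 4\right) = 6 \left(10 - 4\right) = 6 \cdot 6 = 36$)
$N{\left(b,V \right)} R = \left(-1 + 2\right)^{2} \cdot 112 = 1^{2} \cdot 112 = 1 \cdot 112 = 112$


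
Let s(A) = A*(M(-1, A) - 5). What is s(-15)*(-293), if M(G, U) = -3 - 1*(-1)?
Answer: -30765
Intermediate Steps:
M(G, U) = -2 (M(G, U) = -3 + 1 = -2)
s(A) = -7*A (s(A) = A*(-2 - 5) = A*(-7) = -7*A)
s(-15)*(-293) = -7*(-15)*(-293) = 105*(-293) = -30765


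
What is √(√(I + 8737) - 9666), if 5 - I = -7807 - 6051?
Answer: √(-9666 + 10*√226) ≈ 97.548*I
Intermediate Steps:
I = 13863 (I = 5 - (-7807 - 6051) = 5 - 1*(-13858) = 5 + 13858 = 13863)
√(√(I + 8737) - 9666) = √(√(13863 + 8737) - 9666) = √(√22600 - 9666) = √(10*√226 - 9666) = √(-9666 + 10*√226)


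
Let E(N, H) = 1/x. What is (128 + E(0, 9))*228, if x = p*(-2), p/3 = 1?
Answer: 29146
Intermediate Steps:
p = 3 (p = 3*1 = 3)
x = -6 (x = 3*(-2) = -6)
E(N, H) = -1/6 (E(N, H) = 1/(-6) = -1/6)
(128 + E(0, 9))*228 = (128 - 1/6)*228 = (767/6)*228 = 29146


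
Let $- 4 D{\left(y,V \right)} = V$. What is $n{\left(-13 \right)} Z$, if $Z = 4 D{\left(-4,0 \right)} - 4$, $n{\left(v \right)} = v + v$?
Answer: $104$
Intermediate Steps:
$D{\left(y,V \right)} = - \frac{V}{4}$
$n{\left(v \right)} = 2 v$
$Z = -4$ ($Z = 4 \left(\left(- \frac{1}{4}\right) 0\right) - 4 = 4 \cdot 0 - 4 = 0 - 4 = -4$)
$n{\left(-13 \right)} Z = 2 \left(-13\right) \left(-4\right) = \left(-26\right) \left(-4\right) = 104$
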